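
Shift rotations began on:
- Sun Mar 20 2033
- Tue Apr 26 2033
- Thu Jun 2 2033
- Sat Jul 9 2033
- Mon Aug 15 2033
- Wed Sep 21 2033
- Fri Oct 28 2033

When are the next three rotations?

Sun Dec 4 2033, Tue Jan 10 2034, Thu Feb 16 2034

The spacing is 37, 37, 37, 37, 37, 37 days — always 37 days.
Fri Oct 28 2033 + 37 days = Sun Dec 4 2033.
Sun Dec 4 2033 + 37 days = Tue Jan 10 2034.
Tue Jan 10 2034 + 37 days = Thu Feb 16 2034.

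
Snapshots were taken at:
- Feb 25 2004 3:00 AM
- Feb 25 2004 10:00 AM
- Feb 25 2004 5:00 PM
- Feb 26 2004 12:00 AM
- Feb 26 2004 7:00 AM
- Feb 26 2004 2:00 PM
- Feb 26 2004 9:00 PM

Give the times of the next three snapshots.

Feb 27 2004 4:00 AM, Feb 27 2004 11:00 AM, Feb 27 2004 6:00 PM

The interval is a steady 7 hours (7, 7, 7, 7, 7, 7).
Feb 26 2004 9:00 PM + 7 h = Feb 27 2004 4:00 AM.
Feb 27 2004 4:00 AM + 7 h = Feb 27 2004 11:00 AM.
Feb 27 2004 11:00 AM + 7 h = Feb 27 2004 6:00 PM.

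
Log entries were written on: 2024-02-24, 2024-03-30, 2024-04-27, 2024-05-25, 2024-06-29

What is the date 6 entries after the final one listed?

All Saturdays; the gaps (35, 28, 28, 35) vary with month length.
This is the last Saturday of each month.
July 2024 ends with Saturday 2024-07-27.
August 2024 ends with Saturday 2024-08-31.
September 2024 ends with Saturday 2024-09-28.
October 2024 ends with Saturday 2024-10-26.
November 2024 ends with Saturday 2024-11-30.
Last Saturday of December 2024: 2024-12-28.

2024-12-28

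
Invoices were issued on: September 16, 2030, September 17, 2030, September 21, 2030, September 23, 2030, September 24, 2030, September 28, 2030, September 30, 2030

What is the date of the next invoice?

Every event lands on a Monday or Tuesday or Saturday (gaps cycle 1, 4, 2, 1, 4, 2).
So the schedule is: every Monday, Tuesday and Saturday.
The following Tuesday is October 1, 2030.

October 1, 2030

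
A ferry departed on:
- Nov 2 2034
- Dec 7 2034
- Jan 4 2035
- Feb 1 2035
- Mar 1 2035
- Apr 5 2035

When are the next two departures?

May 3 2035, Jun 7 2035

All dates are Thursdays, 35, 28, 28, 28, 35 days apart.
Specifically, the 1st Thursday of each month.
May 2035 — 1st Thursday is May 3 2035.
1st Thursday of June 2035: Jun 7 2035.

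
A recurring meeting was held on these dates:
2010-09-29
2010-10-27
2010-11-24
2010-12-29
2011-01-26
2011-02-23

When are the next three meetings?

These are Wednesdays with 28, 28, 35, 28, 28-day gaps.
Each is the final Wednesday of its month — 2010-09-29 is past the 28th, so '4th Wednesday' doesn't fit.
March 2011 ends with Wednesday 2011-03-30.
April 2011 ends with Wednesday 2011-04-27.
Last Wednesday of May 2011: 2011-05-25.

2011-03-30, 2011-04-27, 2011-05-25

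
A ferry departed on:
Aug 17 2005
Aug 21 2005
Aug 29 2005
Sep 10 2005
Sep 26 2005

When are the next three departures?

The spacing grows by 4 each time: 4, 8, 12, 16 days.
Next gap: 20 days. Sep 26 2005 + 20 days = Oct 16 2005.
Next gap: 24 days. Oct 16 2005 + 24 days = Nov 9 2005.
Next gap: 28 days. Nov 9 2005 + 28 days = Dec 7 2005.

Oct 16 2005, Nov 9 2005, Dec 7 2005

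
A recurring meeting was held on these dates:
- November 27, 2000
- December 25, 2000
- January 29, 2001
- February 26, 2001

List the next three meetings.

March 26, 2001; April 30, 2001; May 28, 2001

These are Mondays with 28, 35, 28-day gaps.
Each is the final Monday of its month — January 29, 2001 is past the 28th, so '4th Monday' doesn't fit.
March 2001 ends with Monday March 26, 2001.
April 2001 ends with Monday April 30, 2001.
Last Monday of May 2001: May 28, 2001.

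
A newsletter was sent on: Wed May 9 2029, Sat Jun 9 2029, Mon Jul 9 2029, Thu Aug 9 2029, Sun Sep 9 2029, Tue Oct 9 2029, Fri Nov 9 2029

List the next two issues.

Sun Dec 9 2029, Wed Jan 9 2030

The day-of-month is always 9 (31, 30, 31, 31, 30, 31 days between events).
So this recurs on the 9th of each month.
December 2029: Sun Dec 9 2029.
Next: January 2030 → Wed Jan 9 2030.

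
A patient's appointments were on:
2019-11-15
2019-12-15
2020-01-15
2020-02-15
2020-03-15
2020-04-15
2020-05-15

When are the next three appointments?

2020-06-15, 2020-07-15, 2020-08-15

The day-of-month is always 15 (30, 31, 31, 29, 31, 30 days between events).
So this recurs on the 15th of each month.
Next: June 2020 → 2020-06-15.
July 2020: 2020-07-15.
Next: August 2020 → 2020-08-15.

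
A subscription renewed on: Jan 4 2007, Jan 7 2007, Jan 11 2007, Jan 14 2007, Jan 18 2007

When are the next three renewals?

Jan 21 2007, Jan 25 2007, Jan 28 2007

Every event lands on a Thursday or Sunday (gaps cycle 3, 4, 3, 4).
So the schedule is: every Thursday and Sunday.
The following Sunday is Jan 21 2007.
Next Thursday: Jan 25 2007.
The following Sunday is Jan 28 2007.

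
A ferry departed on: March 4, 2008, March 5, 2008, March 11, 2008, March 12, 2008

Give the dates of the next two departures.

The gap pattern 1, 6, 1 repeats every 2 events.
These are the Tuesdays and Wednesdays of each week.
Next Tuesday: March 18, 2008.
Next Wednesday: March 19, 2008.

March 18, 2008; March 19, 2008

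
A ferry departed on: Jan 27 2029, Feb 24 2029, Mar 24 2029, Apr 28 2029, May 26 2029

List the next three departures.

Jun 23 2029, Jul 28 2029, Aug 25 2029

These are Saturdays at 28- or 35-day spacing (28, 28, 35, 28).
The pattern: 4th Saturday of the month.
4th Saturday of June 2029: Jun 23 2029.
July 2029 — 4th Saturday is Jul 28 2029.
August 2029 — 4th Saturday is Aug 25 2029.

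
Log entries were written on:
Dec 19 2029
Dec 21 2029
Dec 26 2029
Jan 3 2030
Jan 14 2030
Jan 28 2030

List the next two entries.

Intervals are 2, 5, 8, 11, 14 days — an arithmetic progression with common difference 3.
Next gap: 17 days. Jan 28 2030 + 17 days = Feb 14 2030.
Next gap: 20 days. Feb 14 2030 + 20 days = Mar 6 2030.

Feb 14 2030, Mar 6 2030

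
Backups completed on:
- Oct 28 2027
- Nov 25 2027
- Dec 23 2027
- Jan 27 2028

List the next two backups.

Feb 24 2028, Mar 23 2028

Gaps: 28, 28, 35 days — a mix of 28 and 35. Every date is a Thursday.
Each is the 4th Thursday of its month.
4th Thursday of February 2028: Feb 24 2028.
4th Thursday of March 2028: Mar 23 2028.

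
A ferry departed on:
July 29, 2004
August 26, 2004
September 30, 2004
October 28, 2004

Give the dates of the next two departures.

All Thursdays; the gaps (28, 35, 28) vary with month length.
This is the last Thursday of each month.
Last Thursday of November 2004: November 25, 2004.
Last Thursday of December 2004: December 30, 2004.

November 25, 2004; December 30, 2004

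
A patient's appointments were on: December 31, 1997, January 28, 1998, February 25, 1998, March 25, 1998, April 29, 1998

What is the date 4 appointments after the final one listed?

August 26, 1998

All Wednesdays; the gaps (28, 28, 28, 35) vary with month length.
This is the last Wednesday of each month.
May 1998 ends with Wednesday May 27, 1998.
Last Wednesday of June 1998: June 24, 1998.
July 1998 ends with Wednesday July 29, 1998.
August 1998 ends with Wednesday August 26, 1998.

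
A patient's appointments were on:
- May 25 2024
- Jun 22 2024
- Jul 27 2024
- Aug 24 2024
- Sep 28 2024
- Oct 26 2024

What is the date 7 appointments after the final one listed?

May 24 2025

All dates are Saturdays, 28, 35, 28, 35, 28 days apart.
Specifically, the 4th Saturday of each month.
November 2024 — 4th Saturday is Nov 23 2024.
December 2024 — 4th Saturday is Dec 28 2024.
January 2025 — 4th Saturday is Jan 25 2025.
February 2025 — 4th Saturday is Feb 22 2025.
4th Saturday of March 2025: Mar 22 2025.
4th Saturday of April 2025: Apr 26 2025.
4th Saturday of May 2025: May 24 2025.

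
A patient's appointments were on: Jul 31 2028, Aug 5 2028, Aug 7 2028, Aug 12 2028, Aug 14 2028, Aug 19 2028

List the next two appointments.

Aug 21 2028, Aug 26 2028

Gaps: 5, 2, 5, 2, 5 days — not constant, but cyclic with period 2.
The events fall on every Monday and Saturday.
Next Monday: Aug 21 2028.
Next Saturday: Aug 26 2028.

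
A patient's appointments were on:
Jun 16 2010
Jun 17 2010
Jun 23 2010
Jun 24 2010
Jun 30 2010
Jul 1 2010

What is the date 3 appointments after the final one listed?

Jul 14 2010

Every event lands on a Wednesday or Thursday (gaps cycle 1, 6, 1, 6, 1).
So the schedule is: every Wednesday and Thursday.
Next Wednesday: Jul 7 2010.
The following Thursday is Jul 8 2010.
Next Wednesday: Jul 14 2010.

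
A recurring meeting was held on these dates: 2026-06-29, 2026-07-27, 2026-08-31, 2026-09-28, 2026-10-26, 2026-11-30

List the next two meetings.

Every date is a Monday; gaps 28, 35, 28, 28, 35 days.
Each is the last Monday of its month (at least one falls on the 29th or later, ruling out '4th Monday').
Last Monday of December 2026: 2026-12-28.
Last Monday of January 2027: 2027-01-25.

2026-12-28, 2027-01-25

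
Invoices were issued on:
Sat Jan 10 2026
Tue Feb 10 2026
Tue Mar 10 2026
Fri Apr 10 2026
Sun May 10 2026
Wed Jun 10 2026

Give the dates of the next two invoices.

Fri Jul 10 2026, Mon Aug 10 2026

Gaps: 31, 28, 31, 30, 31 days — not constant. Every event is on the 10th of the month.
Pattern: the 10th of each month.
July 2026: Fri Jul 10 2026.
Next: August 2026 → Mon Aug 10 2026.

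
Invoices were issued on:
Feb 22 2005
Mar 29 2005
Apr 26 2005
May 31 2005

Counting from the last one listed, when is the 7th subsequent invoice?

All Tuesdays; the gaps (35, 28, 35) vary with month length.
This is the last Tuesday of each month.
June 2005 ends with Tuesday Jun 28 2005.
Last Tuesday of July 2005: Jul 26 2005.
Last Tuesday of August 2005: Aug 30 2005.
September 2005 ends with Tuesday Sep 27 2005.
Last Tuesday of October 2005: Oct 25 2005.
November 2005 ends with Tuesday Nov 29 2005.
Last Tuesday of December 2005: Dec 27 2005.

Dec 27 2005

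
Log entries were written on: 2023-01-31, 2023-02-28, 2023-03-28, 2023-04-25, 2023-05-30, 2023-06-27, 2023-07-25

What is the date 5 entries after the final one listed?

2023-12-26

Every date is a Tuesday; gaps 28, 28, 28, 35, 28, 28 days.
Each is the last Tuesday of its month (at least one falls on the 29th or later, ruling out '4th Tuesday').
Last Tuesday of August 2023: 2023-08-29.
September 2023 ends with Tuesday 2023-09-26.
October 2023 ends with Tuesday 2023-10-31.
Last Tuesday of November 2023: 2023-11-28.
December 2023 ends with Tuesday 2023-12-26.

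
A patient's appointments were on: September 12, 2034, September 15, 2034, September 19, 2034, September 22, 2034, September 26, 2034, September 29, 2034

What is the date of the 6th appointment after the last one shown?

Gaps: 3, 4, 3, 4, 3 days — not constant, but cyclic with period 2.
The events fall on every Tuesday and Friday.
The following Tuesday is October 3, 2034.
The following Friday is October 6, 2034.
Next Tuesday: October 10, 2034.
Next Friday: October 13, 2034.
Next Tuesday: October 17, 2034.
Next Friday: October 20, 2034.

October 20, 2034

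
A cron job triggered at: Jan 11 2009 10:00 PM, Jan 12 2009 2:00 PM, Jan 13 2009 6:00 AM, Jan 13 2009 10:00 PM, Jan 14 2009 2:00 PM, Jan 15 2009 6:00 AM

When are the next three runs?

The interval is a steady 16 hours (16, 16, 16, 16, 16).
Jan 15 2009 6:00 AM + 16 h = Jan 15 2009 10:00 PM.
Jan 15 2009 10:00 PM + 16 h = Jan 16 2009 2:00 PM.
Jan 16 2009 2:00 PM + 16 h = Jan 17 2009 6:00 AM.

Jan 15 2009 10:00 PM, Jan 16 2009 2:00 PM, Jan 17 2009 6:00 AM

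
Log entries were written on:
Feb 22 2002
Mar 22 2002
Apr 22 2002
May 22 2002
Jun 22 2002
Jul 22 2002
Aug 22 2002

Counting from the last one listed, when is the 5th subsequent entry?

Jan 22 2003

Each date is the 22nd; the gaps (28, 31, 30, 31, 30, 31) track the month lengths.
The rule is the 22nd of each month.
Next: September 2002 → Sep 22 2002.
October 2002: Oct 22 2002.
Next: November 2002 → Nov 22 2002.
Next: December 2002 → Dec 22 2002.
Next: January 2003 → Jan 22 2003.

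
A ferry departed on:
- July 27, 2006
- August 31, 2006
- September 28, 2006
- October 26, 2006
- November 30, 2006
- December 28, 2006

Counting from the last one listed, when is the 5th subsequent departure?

May 31, 2007

All Thursdays; the gaps (35, 28, 28, 35, 28) vary with month length.
This is the last Thursday of each month.
Last Thursday of January 2007: January 25, 2007.
February 2007 ends with Thursday February 22, 2007.
Last Thursday of March 2007: March 29, 2007.
Last Thursday of April 2007: April 26, 2007.
May 2007 ends with Thursday May 31, 2007.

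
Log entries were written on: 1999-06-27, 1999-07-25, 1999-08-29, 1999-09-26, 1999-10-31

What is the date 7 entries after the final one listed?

2000-05-28

Every date is a Sunday; gaps 28, 35, 28, 35 days.
Each is the last Sunday of its month (at least one falls on the 29th or later, ruling out '4th Sunday').
Last Sunday of November 1999: 1999-11-28.
December 1999 ends with Sunday 1999-12-26.
Last Sunday of January 2000: 2000-01-30.
February 2000 ends with Sunday 2000-02-27.
Last Sunday of March 2000: 2000-03-26.
Last Sunday of April 2000: 2000-04-30.
Last Sunday of May 2000: 2000-05-28.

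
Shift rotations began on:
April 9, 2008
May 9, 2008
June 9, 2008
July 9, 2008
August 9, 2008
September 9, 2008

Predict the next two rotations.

Gaps: 30, 31, 30, 31, 31 days — not constant. Every event is on the 9th of the month.
Pattern: the 9th of each month.
October 2008: October 9, 2008.
November 2008: November 9, 2008.

October 9, 2008; November 9, 2008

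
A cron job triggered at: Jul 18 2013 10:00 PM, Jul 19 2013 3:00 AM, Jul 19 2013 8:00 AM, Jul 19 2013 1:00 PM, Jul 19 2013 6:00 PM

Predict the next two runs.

Spacing: 5, 5, 5, 5 h — constant 5 h.
Jul 19 2013 6:00 PM + 5 h = Jul 19 2013 11:00 PM.
Jul 19 2013 11:00 PM + 5 h = Jul 20 2013 4:00 AM.

Jul 19 2013 11:00 PM, Jul 20 2013 4:00 AM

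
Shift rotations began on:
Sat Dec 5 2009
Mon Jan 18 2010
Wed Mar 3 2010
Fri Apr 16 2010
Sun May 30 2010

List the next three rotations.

The spacing is 44, 44, 44, 44 days — always 44 days.
Sun May 30 2010 + 44 days = Tue Jul 13 2010.
Tue Jul 13 2010 + 44 days = Thu Aug 26 2010.
Thu Aug 26 2010 + 44 days = Sat Oct 9 2010.

Tue Jul 13 2010, Thu Aug 26 2010, Sat Oct 9 2010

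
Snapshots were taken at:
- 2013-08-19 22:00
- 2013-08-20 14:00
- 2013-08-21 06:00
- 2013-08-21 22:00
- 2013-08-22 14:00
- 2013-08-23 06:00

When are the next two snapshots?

2013-08-23 22:00, 2013-08-24 14:00

Gaps: 16, 16, 16, 16, 16 hours — each event is 16 hours after the previous one.
2013-08-23 06:00 + 16 h = 2013-08-23 22:00.
2013-08-23 22:00 + 16 h = 2013-08-24 14:00.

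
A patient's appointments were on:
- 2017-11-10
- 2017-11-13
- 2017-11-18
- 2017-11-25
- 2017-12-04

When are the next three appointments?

2017-12-15, 2017-12-28, 2018-01-12

The spacing grows by 2 each time: 3, 5, 7, 9 days.
Next gap: 11 days. 2017-12-04 + 11 days = 2017-12-15.
Next gap: 13 days. 2017-12-15 + 13 days = 2017-12-28.
Next gap: 15 days. 2017-12-28 + 15 days = 2018-01-12.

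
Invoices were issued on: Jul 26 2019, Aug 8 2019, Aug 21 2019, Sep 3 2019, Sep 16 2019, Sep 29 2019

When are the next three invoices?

Oct 12 2019, Oct 25 2019, Nov 7 2019

Every event comes 13 days after the last (13, 13, 13, 13, 13).
Sep 29 2019 + 13 days = Oct 12 2019.
Oct 12 2019 + 13 days = Oct 25 2019.
Oct 25 2019 + 13 days = Nov 7 2019.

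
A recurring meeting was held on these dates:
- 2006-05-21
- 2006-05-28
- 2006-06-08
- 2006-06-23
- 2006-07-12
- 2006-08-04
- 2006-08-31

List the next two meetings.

2006-10-01, 2006-11-05

Intervals are 7, 11, 15, 19, 23, 27 days — an arithmetic progression with common difference 4.
Next gap: 31 days. 2006-08-31 + 31 days = 2006-10-01.
Next gap: 35 days. 2006-10-01 + 35 days = 2006-11-05.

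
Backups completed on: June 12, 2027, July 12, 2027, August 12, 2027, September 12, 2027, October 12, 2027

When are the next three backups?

November 12, 2027; December 12, 2027; January 12, 2028

Each date is the 12th; the gaps (30, 31, 31, 30) track the month lengths.
The rule is the 12th of each month.
November 2027: November 12, 2027.
December 2027: December 12, 2027.
Next: January 2028 → January 12, 2028.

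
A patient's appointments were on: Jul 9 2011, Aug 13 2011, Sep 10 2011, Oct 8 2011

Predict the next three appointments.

Nov 12 2011, Dec 10 2011, Jan 14 2012

These are Saturdays at 28- or 35-day spacing (35, 28, 28).
The pattern: 2nd Saturday of the month.
November 2011 — 2nd Saturday is Nov 12 2011.
December 2011 — 2nd Saturday is Dec 10 2011.
January 2012 — 2nd Saturday is Jan 14 2012.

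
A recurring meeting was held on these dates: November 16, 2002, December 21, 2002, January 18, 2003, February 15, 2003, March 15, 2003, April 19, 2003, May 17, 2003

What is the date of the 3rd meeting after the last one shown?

August 16, 2003

All dates are Saturdays, 35, 28, 28, 28, 35, 28 days apart.
Specifically, the 3rd Saturday of each month.
3rd Saturday of June 2003: June 21, 2003.
July 2003 — 3rd Saturday is July 19, 2003.
August 2003 — 3rd Saturday is August 16, 2003.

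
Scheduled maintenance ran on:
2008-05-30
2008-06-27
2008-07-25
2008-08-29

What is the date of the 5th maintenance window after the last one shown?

2009-01-30

These are Fridays with 28, 28, 35-day gaps.
Each is the final Friday of its month — 2008-05-30 is past the 28th, so '4th Friday' doesn't fit.
September 2008 ends with Friday 2008-09-26.
Last Friday of October 2008: 2008-10-31.
November 2008 ends with Friday 2008-11-28.
December 2008 ends with Friday 2008-12-26.
January 2009 ends with Friday 2009-01-30.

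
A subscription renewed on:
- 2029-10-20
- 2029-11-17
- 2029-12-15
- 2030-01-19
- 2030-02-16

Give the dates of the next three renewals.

2030-03-16, 2030-04-20, 2030-05-18

Gaps: 28, 28, 35, 28 days — a mix of 28 and 35. Every date is a Saturday.
Each is the 3rd Saturday of its month.
March 2030 — 3rd Saturday is 2030-03-16.
April 2030 — 3rd Saturday is 2030-04-20.
3rd Saturday of May 2030: 2030-05-18.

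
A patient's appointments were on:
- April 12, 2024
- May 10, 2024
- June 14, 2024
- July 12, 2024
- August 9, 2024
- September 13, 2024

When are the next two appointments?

October 11, 2024; November 8, 2024

Gaps: 28, 35, 28, 28, 35 days — a mix of 28 and 35. Every date is a Friday.
Each is the 2nd Friday of its month.
October 2024 — 2nd Friday is October 11, 2024.
2nd Friday of November 2024: November 8, 2024.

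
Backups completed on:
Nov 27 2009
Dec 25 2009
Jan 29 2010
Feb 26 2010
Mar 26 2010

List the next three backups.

Apr 30 2010, May 28 2010, Jun 25 2010

These are Fridays with 28, 35, 28, 28-day gaps.
Each is the final Friday of its month — Jan 29 2010 is past the 28th, so '4th Friday' doesn't fit.
April 2010 ends with Friday Apr 30 2010.
Last Friday of May 2010: May 28 2010.
June 2010 ends with Friday Jun 25 2010.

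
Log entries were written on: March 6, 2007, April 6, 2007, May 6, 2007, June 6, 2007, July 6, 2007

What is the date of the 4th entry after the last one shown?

November 6, 2007

Gaps: 31, 30, 31, 30 days — not constant. Every event is on the 6th of the month.
Pattern: the 6th of each month.
August 2007: August 6, 2007.
September 2007: September 6, 2007.
Next: October 2007 → October 6, 2007.
Next: November 2007 → November 6, 2007.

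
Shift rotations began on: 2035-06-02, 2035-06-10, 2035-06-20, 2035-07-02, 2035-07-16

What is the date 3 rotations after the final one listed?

2035-09-08

The spacing grows by 2 each time: 8, 10, 12, 14 days.
Next gap: 16 days. 2035-07-16 + 16 days = 2035-08-01.
Next gap: 18 days. 2035-08-01 + 18 days = 2035-08-19.
Next gap: 20 days. 2035-08-19 + 20 days = 2035-09-08.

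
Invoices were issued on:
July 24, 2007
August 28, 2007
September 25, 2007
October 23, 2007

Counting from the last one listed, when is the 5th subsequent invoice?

March 25, 2008

These are Tuesdays at 28- or 35-day spacing (35, 28, 28).
The pattern: 4th Tuesday of the month.
4th Tuesday of November 2007: November 27, 2007.
December 2007 — 4th Tuesday is December 25, 2007.
4th Tuesday of January 2008: January 22, 2008.
4th Tuesday of February 2008: February 26, 2008.
4th Tuesday of March 2008: March 25, 2008.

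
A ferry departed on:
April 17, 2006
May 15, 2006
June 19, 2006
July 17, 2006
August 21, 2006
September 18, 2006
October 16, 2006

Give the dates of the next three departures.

November 20, 2006; December 18, 2006; January 15, 2007

All dates are Mondays, 28, 35, 28, 35, 28, 28 days apart.
Specifically, the 3rd Monday of each month.
November 2006 — 3rd Monday is November 20, 2006.
3rd Monday of December 2006: December 18, 2006.
January 2007 — 3rd Monday is January 15, 2007.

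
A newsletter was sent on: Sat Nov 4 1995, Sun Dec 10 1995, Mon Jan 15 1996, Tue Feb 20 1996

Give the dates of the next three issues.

Wed Mar 27 1996, Thu May 2 1996, Fri Jun 7 1996

The spacing is 36, 36, 36 days — always 36 days.
Tue Feb 20 1996 + 36 days = Wed Mar 27 1996.
Wed Mar 27 1996 + 36 days = Thu May 2 1996.
Thu May 2 1996 + 36 days = Fri Jun 7 1996.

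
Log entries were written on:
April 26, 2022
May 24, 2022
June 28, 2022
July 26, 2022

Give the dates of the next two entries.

Gaps: 28, 35, 28 days — a mix of 28 and 35. Every date is a Tuesday.
Each is the 4th Tuesday of its month.
August 2022 — 4th Tuesday is August 23, 2022.
September 2022 — 4th Tuesday is September 27, 2022.

August 23, 2022; September 27, 2022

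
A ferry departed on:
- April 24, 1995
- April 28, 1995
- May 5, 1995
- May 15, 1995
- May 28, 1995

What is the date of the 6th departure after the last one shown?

Gaps: 4, 7, 10, 13 days — each gap is 3 larger than the previous one.
Next gap: 16 days. May 28, 1995 + 16 days = June 13, 1995.
Next gap: 19 days. June 13, 1995 + 19 days = July 2, 1995.
Next gap: 22 days. July 2, 1995 + 22 days = July 24, 1995.
Next gap: 25 days. July 24, 1995 + 25 days = August 18, 1995.
Next gap: 28 days. August 18, 1995 + 28 days = September 15, 1995.
Next gap: 31 days. September 15, 1995 + 31 days = October 16, 1995.

October 16, 1995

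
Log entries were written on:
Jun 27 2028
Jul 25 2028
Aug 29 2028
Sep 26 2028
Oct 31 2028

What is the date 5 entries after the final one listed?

Mar 27 2029

Every date is a Tuesday; gaps 28, 35, 28, 35 days.
Each is the last Tuesday of its month (at least one falls on the 29th or later, ruling out '4th Tuesday').
Last Tuesday of November 2028: Nov 28 2028.
Last Tuesday of December 2028: Dec 26 2028.
January 2029 ends with Tuesday Jan 30 2029.
February 2029 ends with Tuesday Feb 27 2029.
Last Tuesday of March 2029: Mar 27 2029.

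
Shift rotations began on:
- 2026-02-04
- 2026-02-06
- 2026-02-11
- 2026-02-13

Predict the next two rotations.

Gaps: 2, 5, 2 days — not constant, but cyclic with period 2.
The events fall on every Wednesday and Friday.
Next Wednesday: 2026-02-18.
The following Friday is 2026-02-20.

2026-02-18, 2026-02-20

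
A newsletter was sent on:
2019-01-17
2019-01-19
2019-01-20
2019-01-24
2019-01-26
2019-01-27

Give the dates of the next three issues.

2019-01-31, 2019-02-02, 2019-02-03

Every event lands on a Thursday or Saturday or Sunday (gaps cycle 2, 1, 4, 2, 1).
So the schedule is: every Thursday, Saturday and Sunday.
Next Thursday: 2019-01-31.
The following Saturday is 2019-02-02.
The following Sunday is 2019-02-03.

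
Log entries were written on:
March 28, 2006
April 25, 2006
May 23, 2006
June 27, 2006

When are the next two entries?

Gaps: 28, 28, 35 days — a mix of 28 and 35. Every date is a Tuesday.
Each is the 4th Tuesday of its month.
4th Tuesday of July 2006: July 25, 2006.
4th Tuesday of August 2006: August 22, 2006.

July 25, 2006; August 22, 2006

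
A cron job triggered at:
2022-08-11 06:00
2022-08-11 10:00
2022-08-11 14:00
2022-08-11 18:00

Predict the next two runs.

The interval is a steady 4 hours (4, 4, 4).
2022-08-11 18:00 + 4 h = 2022-08-11 22:00.
2022-08-11 22:00 + 4 h = 2022-08-12 02:00.

2022-08-11 22:00, 2022-08-12 02:00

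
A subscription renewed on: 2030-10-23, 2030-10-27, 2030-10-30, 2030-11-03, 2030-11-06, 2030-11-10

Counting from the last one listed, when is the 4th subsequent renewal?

2030-11-24

The gap pattern 4, 3, 4, 3, 4 repeats every 2 events.
These are the Wednesdays and Sundays of each week.
The following Wednesday is 2030-11-13.
Next Sunday: 2030-11-17.
The following Wednesday is 2030-11-20.
Next Sunday: 2030-11-24.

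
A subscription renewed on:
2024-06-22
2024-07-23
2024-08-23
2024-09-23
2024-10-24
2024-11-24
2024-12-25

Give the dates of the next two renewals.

Gaps between consecutive events: 31, 31, 31, 31, 31, 31 days — a constant 31-day interval.
2024-12-25 + 31 days = 2025-01-25.
2025-01-25 + 31 days = 2025-02-25.

2025-01-25, 2025-02-25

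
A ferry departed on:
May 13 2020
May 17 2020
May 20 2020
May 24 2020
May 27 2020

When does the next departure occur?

May 31 2020

Every event lands on a Wednesday or Sunday (gaps cycle 4, 3, 4, 3).
So the schedule is: every Wednesday and Sunday.
Next Sunday: May 31 2020.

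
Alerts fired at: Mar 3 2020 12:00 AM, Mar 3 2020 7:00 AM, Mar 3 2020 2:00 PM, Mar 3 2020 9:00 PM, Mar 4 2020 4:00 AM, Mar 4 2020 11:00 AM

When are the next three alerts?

Mar 4 2020 6:00 PM, Mar 5 2020 1:00 AM, Mar 5 2020 8:00 AM

Spacing: 7, 7, 7, 7, 7 h — constant 7 h.
Mar 4 2020 11:00 AM + 7 h = Mar 4 2020 6:00 PM.
Mar 4 2020 6:00 PM + 7 h = Mar 5 2020 1:00 AM.
Mar 5 2020 1:00 AM + 7 h = Mar 5 2020 8:00 AM.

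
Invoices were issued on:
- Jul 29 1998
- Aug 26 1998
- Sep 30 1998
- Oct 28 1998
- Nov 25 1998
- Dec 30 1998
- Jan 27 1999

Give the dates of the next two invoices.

Feb 24 1999, Mar 31 1999

All Wednesdays; the gaps (28, 35, 28, 28, 35, 28) vary with month length.
This is the last Wednesday of each month.
February 1999 ends with Wednesday Feb 24 1999.
March 1999 ends with Wednesday Mar 31 1999.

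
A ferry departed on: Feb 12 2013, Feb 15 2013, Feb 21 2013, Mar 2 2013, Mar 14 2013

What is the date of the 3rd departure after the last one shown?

The spacing grows by 3 each time: 3, 6, 9, 12 days.
Next gap: 15 days. Mar 14 2013 + 15 days = Mar 29 2013.
Next gap: 18 days. Mar 29 2013 + 18 days = Apr 16 2013.
Next gap: 21 days. Apr 16 2013 + 21 days = May 7 2013.

May 7 2013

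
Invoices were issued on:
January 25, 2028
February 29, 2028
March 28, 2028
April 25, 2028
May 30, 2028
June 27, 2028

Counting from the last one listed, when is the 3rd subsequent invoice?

September 26, 2028

All Tuesdays; the gaps (35, 28, 28, 35, 28) vary with month length.
This is the last Tuesday of each month.
Last Tuesday of July 2028: July 25, 2028.
August 2028 ends with Tuesday August 29, 2028.
September 2028 ends with Tuesday September 26, 2028.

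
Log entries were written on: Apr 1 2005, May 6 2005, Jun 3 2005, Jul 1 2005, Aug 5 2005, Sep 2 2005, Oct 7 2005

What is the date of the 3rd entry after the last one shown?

Jan 6 2006

Gaps: 35, 28, 28, 35, 28, 35 days — a mix of 28 and 35. Every date is a Friday.
Each is the 1st Friday of its month.
November 2005 — 1st Friday is Nov 4 2005.
1st Friday of December 2005: Dec 2 2005.
January 2006 — 1st Friday is Jan 6 2006.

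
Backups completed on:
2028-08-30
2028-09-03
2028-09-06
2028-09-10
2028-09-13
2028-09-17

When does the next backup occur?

2028-09-20

Every event lands on a Wednesday or Sunday (gaps cycle 4, 3, 4, 3, 4).
So the schedule is: every Wednesday and Sunday.
Next Wednesday: 2028-09-20.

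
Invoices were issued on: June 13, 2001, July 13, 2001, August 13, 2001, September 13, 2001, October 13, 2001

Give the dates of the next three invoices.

Each date is the 13th; the gaps (30, 31, 31, 30) track the month lengths.
The rule is the 13th of each month.
November 2001: November 13, 2001.
Next: December 2001 → December 13, 2001.
January 2002: January 13, 2002.

November 13, 2001; December 13, 2001; January 13, 2002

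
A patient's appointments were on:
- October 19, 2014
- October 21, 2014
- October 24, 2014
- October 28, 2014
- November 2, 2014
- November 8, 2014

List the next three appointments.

Intervals are 2, 3, 4, 5, 6 days — an arithmetic progression with common difference 1.
Next gap: 7 days. November 8, 2014 + 7 days = November 15, 2014.
Next gap: 8 days. November 15, 2014 + 8 days = November 23, 2014.
Next gap: 9 days. November 23, 2014 + 9 days = December 2, 2014.

November 15, 2014; November 23, 2014; December 2, 2014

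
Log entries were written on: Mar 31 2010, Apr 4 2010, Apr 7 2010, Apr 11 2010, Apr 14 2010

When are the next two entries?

Apr 18 2010, Apr 21 2010

Gaps: 4, 3, 4, 3 days — not constant, but cyclic with period 2.
The events fall on every Wednesday and Sunday.
The following Sunday is Apr 18 2010.
Next Wednesday: Apr 21 2010.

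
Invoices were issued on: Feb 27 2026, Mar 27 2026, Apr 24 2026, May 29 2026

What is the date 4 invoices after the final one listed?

Every date is a Friday; gaps 28, 28, 35 days.
Each is the last Friday of its month (at least one falls on the 29th or later, ruling out '4th Friday').
Last Friday of June 2026: Jun 26 2026.
July 2026 ends with Friday Jul 31 2026.
Last Friday of August 2026: Aug 28 2026.
September 2026 ends with Friday Sep 25 2026.

Sep 25 2026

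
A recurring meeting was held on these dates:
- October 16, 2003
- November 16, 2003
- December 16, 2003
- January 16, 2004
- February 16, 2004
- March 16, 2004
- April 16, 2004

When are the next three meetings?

May 16, 2004; June 16, 2004; July 16, 2004

Gaps: 31, 30, 31, 31, 29, 31 days — not constant. Every event is on the 16th of the month.
Pattern: the 16th of each month.
Next: May 2004 → May 16, 2004.
June 2004: June 16, 2004.
Next: July 2004 → July 16, 2004.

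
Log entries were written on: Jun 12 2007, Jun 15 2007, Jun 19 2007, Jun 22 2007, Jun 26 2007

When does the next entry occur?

Jun 29 2007

Every event lands on a Tuesday or Friday (gaps cycle 3, 4, 3, 4).
So the schedule is: every Tuesday and Friday.
The following Friday is Jun 29 2007.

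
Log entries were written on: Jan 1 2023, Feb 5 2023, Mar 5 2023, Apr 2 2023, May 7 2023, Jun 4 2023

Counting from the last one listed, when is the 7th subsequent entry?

Jan 7 2024

Gaps: 35, 28, 28, 35, 28 days — a mix of 28 and 35. Every date is a Sunday.
Each is the 1st Sunday of its month.
July 2023 — 1st Sunday is Jul 2 2023.
August 2023 — 1st Sunday is Aug 6 2023.
September 2023 — 1st Sunday is Sep 3 2023.
October 2023 — 1st Sunday is Oct 1 2023.
November 2023 — 1st Sunday is Nov 5 2023.
1st Sunday of December 2023: Dec 3 2023.
1st Sunday of January 2024: Jan 7 2024.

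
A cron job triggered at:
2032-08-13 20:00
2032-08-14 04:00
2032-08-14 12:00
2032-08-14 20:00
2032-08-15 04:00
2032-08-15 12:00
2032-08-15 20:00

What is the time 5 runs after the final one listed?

Gaps: 8, 8, 8, 8, 8, 8 hours — each event is 8 hours after the previous one.
2032-08-15 20:00 + 8 h = 2032-08-16 04:00.
2032-08-16 04:00 + 8 h = 2032-08-16 12:00.
2032-08-16 12:00 + 8 h = 2032-08-16 20:00.
2032-08-16 20:00 + 8 h = 2032-08-17 04:00.
2032-08-17 04:00 + 8 h = 2032-08-17 12:00.

2032-08-17 12:00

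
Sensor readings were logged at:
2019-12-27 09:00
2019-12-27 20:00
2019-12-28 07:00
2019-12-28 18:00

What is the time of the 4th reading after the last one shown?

Spacing: 11, 11, 11 h — constant 11 h.
2019-12-28 18:00 + 11 h = 2019-12-29 05:00.
2019-12-29 05:00 + 11 h = 2019-12-29 16:00.
2019-12-29 16:00 + 11 h = 2019-12-30 03:00.
2019-12-30 03:00 + 11 h = 2019-12-30 14:00.

2019-12-30 14:00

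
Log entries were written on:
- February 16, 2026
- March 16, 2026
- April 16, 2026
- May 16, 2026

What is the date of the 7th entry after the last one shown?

The day-of-month is always 16 (28, 31, 30 days between events).
So this recurs on the 16th of each month.
Next: June 2026 → June 16, 2026.
Next: July 2026 → July 16, 2026.
August 2026: August 16, 2026.
September 2026: September 16, 2026.
Next: October 2026 → October 16, 2026.
November 2026: November 16, 2026.
Next: December 2026 → December 16, 2026.

December 16, 2026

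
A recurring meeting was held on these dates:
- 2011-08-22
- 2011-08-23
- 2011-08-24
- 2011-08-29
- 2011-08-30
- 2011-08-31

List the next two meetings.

Gaps: 1, 1, 5, 1, 1 days — not constant, but cyclic with period 3.
The events fall on every Monday, Tuesday and Wednesday.
The following Monday is 2011-09-05.
Next Tuesday: 2011-09-06.

2011-09-05, 2011-09-06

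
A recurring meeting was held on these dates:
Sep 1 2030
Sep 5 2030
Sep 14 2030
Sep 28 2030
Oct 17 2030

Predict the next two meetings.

Nov 10 2030, Dec 9 2030

Gaps: 4, 9, 14, 19 days — each gap is 5 larger than the previous one.
Next gap: 24 days. Oct 17 2030 + 24 days = Nov 10 2030.
Next gap: 29 days. Nov 10 2030 + 29 days = Dec 9 2030.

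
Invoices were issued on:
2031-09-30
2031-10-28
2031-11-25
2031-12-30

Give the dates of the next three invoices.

Every date is a Tuesday; gaps 28, 28, 35 days.
Each is the last Tuesday of its month (at least one falls on the 29th or later, ruling out '4th Tuesday').
January 2032 ends with Tuesday 2032-01-27.
Last Tuesday of February 2032: 2032-02-24.
March 2032 ends with Tuesday 2032-03-30.

2032-01-27, 2032-02-24, 2032-03-30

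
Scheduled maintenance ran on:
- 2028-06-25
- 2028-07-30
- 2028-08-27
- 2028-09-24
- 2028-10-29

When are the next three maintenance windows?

2028-11-26, 2028-12-31, 2029-01-28

These are Sundays with 35, 28, 28, 35-day gaps.
Each is the final Sunday of its month — 2028-07-30 is past the 28th, so '4th Sunday' doesn't fit.
November 2028 ends with Sunday 2028-11-26.
Last Sunday of December 2028: 2028-12-31.
Last Sunday of January 2029: 2029-01-28.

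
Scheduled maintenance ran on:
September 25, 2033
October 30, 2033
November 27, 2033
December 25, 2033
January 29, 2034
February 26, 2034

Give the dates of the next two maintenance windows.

March 26, 2034; April 30, 2034

Every date is a Sunday; gaps 35, 28, 28, 35, 28 days.
Each is the last Sunday of its month (at least one falls on the 29th or later, ruling out '4th Sunday').
March 2034 ends with Sunday March 26, 2034.
April 2034 ends with Sunday April 30, 2034.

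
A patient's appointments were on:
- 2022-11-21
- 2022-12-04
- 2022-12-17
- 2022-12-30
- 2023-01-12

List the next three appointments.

2023-01-25, 2023-02-07, 2023-02-20

The spacing is 13, 13, 13, 13 days — always 13 days.
2023-01-12 + 13 days = 2023-01-25.
2023-01-25 + 13 days = 2023-02-07.
2023-02-07 + 13 days = 2023-02-20.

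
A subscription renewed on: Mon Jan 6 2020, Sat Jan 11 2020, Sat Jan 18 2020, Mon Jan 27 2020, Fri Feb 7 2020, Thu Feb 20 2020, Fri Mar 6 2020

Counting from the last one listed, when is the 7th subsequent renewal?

Fri Aug 14 2020

The spacing grows by 2 each time: 5, 7, 9, 11, 13, 15 days.
Next gap: 17 days. Fri Mar 6 2020 + 17 days = Mon Mar 23 2020.
Next gap: 19 days. Mon Mar 23 2020 + 19 days = Sat Apr 11 2020.
Next gap: 21 days. Sat Apr 11 2020 + 21 days = Sat May 2 2020.
Next gap: 23 days. Sat May 2 2020 + 23 days = Mon May 25 2020.
Next gap: 25 days. Mon May 25 2020 + 25 days = Fri Jun 19 2020.
Next gap: 27 days. Fri Jun 19 2020 + 27 days = Thu Jul 16 2020.
Next gap: 29 days. Thu Jul 16 2020 + 29 days = Fri Aug 14 2020.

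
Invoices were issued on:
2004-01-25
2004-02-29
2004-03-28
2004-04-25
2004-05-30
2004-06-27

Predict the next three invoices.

These are Sundays with 35, 28, 28, 35, 28-day gaps.
Each is the final Sunday of its month — 2004-02-29 is past the 28th, so '4th Sunday' doesn't fit.
Last Sunday of July 2004: 2004-07-25.
Last Sunday of August 2004: 2004-08-29.
September 2004 ends with Sunday 2004-09-26.

2004-07-25, 2004-08-29, 2004-09-26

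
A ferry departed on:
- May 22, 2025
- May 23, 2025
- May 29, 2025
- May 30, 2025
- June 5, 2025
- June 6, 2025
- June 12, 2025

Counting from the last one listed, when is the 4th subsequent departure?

Gaps: 1, 6, 1, 6, 1, 6 days — not constant, but cyclic with period 2.
The events fall on every Thursday and Friday.
Next Friday: June 13, 2025.
The following Thursday is June 19, 2025.
Next Friday: June 20, 2025.
The following Thursday is June 26, 2025.

June 26, 2025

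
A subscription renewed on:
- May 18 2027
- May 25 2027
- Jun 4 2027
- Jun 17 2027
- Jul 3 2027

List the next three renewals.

Jul 22 2027, Aug 13 2027, Sep 7 2027

Gaps: 7, 10, 13, 16 days — each gap is 3 larger than the previous one.
Next gap: 19 days. Jul 3 2027 + 19 days = Jul 22 2027.
Next gap: 22 days. Jul 22 2027 + 22 days = Aug 13 2027.
Next gap: 25 days. Aug 13 2027 + 25 days = Sep 7 2027.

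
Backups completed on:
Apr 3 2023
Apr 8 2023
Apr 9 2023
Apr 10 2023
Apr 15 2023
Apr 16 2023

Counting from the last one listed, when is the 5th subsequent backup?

Apr 29 2023

Every event lands on a Monday or Saturday or Sunday (gaps cycle 5, 1, 1, 5, 1).
So the schedule is: every Monday, Saturday and Sunday.
The following Monday is Apr 17 2023.
Next Saturday: Apr 22 2023.
Next Sunday: Apr 23 2023.
Next Monday: Apr 24 2023.
The following Saturday is Apr 29 2023.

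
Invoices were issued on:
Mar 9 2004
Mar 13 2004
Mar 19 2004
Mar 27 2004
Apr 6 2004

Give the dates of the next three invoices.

Gaps: 4, 6, 8, 10 days — each gap is 2 larger than the previous one.
Next gap: 12 days. Apr 6 2004 + 12 days = Apr 18 2004.
Next gap: 14 days. Apr 18 2004 + 14 days = May 2 2004.
Next gap: 16 days. May 2 2004 + 16 days = May 18 2004.

Apr 18 2004, May 2 2004, May 18 2004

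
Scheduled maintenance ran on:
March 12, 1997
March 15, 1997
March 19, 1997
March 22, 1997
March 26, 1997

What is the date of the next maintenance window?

March 29, 1997

The gap pattern 3, 4, 3, 4 repeats every 2 events.
These are the Wednesdays and Saturdays of each week.
Next Saturday: March 29, 1997.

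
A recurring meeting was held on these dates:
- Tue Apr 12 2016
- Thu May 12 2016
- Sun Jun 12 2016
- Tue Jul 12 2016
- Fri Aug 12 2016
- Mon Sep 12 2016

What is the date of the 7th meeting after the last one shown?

Wed Apr 12 2017

Each date is the 12th; the gaps (30, 31, 30, 31, 31) track the month lengths.
The rule is the 12th of each month.
October 2016: Wed Oct 12 2016.
Next: November 2016 → Sat Nov 12 2016.
December 2016: Mon Dec 12 2016.
January 2017: Thu Jan 12 2017.
February 2017: Sun Feb 12 2017.
March 2017: Sun Mar 12 2017.
April 2017: Wed Apr 12 2017.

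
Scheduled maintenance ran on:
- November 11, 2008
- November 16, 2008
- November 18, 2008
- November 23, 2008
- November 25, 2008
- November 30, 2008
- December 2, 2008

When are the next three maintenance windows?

Every event lands on a Tuesday or Sunday (gaps cycle 5, 2, 5, 2, 5, 2).
So the schedule is: every Tuesday and Sunday.
The following Sunday is December 7, 2008.
The following Tuesday is December 9, 2008.
The following Sunday is December 14, 2008.

December 7, 2008; December 9, 2008; December 14, 2008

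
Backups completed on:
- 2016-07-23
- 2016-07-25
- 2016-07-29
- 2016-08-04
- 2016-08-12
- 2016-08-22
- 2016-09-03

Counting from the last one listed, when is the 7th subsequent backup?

Intervals are 2, 4, 6, 8, 10, 12 days — an arithmetic progression with common difference 2.
Next gap: 14 days. 2016-09-03 + 14 days = 2016-09-17.
Next gap: 16 days. 2016-09-17 + 16 days = 2016-10-03.
Next gap: 18 days. 2016-10-03 + 18 days = 2016-10-21.
Next gap: 20 days. 2016-10-21 + 20 days = 2016-11-10.
Next gap: 22 days. 2016-11-10 + 22 days = 2016-12-02.
Next gap: 24 days. 2016-12-02 + 24 days = 2016-12-26.
Next gap: 26 days. 2016-12-26 + 26 days = 2017-01-21.

2017-01-21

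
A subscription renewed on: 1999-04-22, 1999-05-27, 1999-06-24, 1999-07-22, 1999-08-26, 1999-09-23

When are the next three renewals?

Gaps: 35, 28, 28, 35, 28 days — a mix of 28 and 35. Every date is a Thursday.
Each is the 4th Thursday of its month.
4th Thursday of October 1999: 1999-10-28.
4th Thursday of November 1999: 1999-11-25.
4th Thursday of December 1999: 1999-12-23.

1999-10-28, 1999-11-25, 1999-12-23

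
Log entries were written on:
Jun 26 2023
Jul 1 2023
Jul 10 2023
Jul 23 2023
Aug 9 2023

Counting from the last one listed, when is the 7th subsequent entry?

Mar 27 2024

The spacing grows by 4 each time: 5, 9, 13, 17 days.
Next gap: 21 days. Aug 9 2023 + 21 days = Aug 30 2023.
Next gap: 25 days. Aug 30 2023 + 25 days = Sep 24 2023.
Next gap: 29 days. Sep 24 2023 + 29 days = Oct 23 2023.
Next gap: 33 days. Oct 23 2023 + 33 days = Nov 25 2023.
Next gap: 37 days. Nov 25 2023 + 37 days = Jan 1 2024.
Next gap: 41 days. Jan 1 2024 + 41 days = Feb 11 2024.
Next gap: 45 days. Feb 11 2024 + 45 days = Mar 27 2024.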